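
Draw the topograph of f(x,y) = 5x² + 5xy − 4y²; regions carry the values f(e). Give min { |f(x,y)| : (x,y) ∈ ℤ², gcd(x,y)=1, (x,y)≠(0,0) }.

river: ρ → (-4,3,6)
river: ρ → (6,9,-1)
river: ρ → (-1,9,6)
river: ρ → (6,3,-4)
river: ρ → (-4,5,5)
river: ρ → (5,5,-4)
closes: descent 0, river 6
min |a| on river = 1

1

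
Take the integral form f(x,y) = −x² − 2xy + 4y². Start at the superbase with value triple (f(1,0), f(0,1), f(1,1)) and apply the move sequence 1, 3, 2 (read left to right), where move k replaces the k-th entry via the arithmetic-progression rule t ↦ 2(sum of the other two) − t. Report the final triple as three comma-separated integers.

start (-1,4,1) = (f(1,0),f(0,1),f(1,1))
replace slot 1: 2·(4+1) − (-1) = 11 → (11,4,1)
replace slot 3: 2·(11+4) − 1 = 29 → (11,4,29)
replace slot 2: 2·(11+29) − 4 = 76 → (11,76,29)

11,76,29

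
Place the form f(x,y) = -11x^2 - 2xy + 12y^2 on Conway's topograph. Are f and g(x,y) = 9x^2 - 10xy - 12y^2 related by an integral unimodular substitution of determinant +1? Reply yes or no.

D₁ = 532, D₂ = 532
river cycle of f (length 16): (12, 2, -11), (-11, 20, 3), (3, 22, -4), (-4, 18, 13), (13, 8, -9), (-9, 10, 12), (12, 14, -7), (-7, 14, 12), (12, 10, -9), (-9, 8, 13), … (6 more)
river cycle of g (length 16): (-12, 10, 9), (9, 8, -13), (-13, 18, 4), (4, 22, -3), (-3, 20, 11), (11, 2, -12), (-12, 22, 1), (1, 22, -12), (-12, 2, 11), (11, 20, -3), … (6 more)
cycles differ ⇒ inequivalent

no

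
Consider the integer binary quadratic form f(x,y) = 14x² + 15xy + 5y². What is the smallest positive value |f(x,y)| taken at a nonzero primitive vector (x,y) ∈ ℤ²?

translate: b→-13 (≡15 mod 28), so (14,15,5)→(14,-13,4)
flip: (14,-13,4)→(4,13,14)
translate: b→-3 (≡13 mod 8), so (4,13,14)→(4,-3,4)
flip: (4,-3,4)→(4,3,4)
reduced (well bottom): (4,3,4) with a≤c, −a<b≤a
well minimum = a = 4

4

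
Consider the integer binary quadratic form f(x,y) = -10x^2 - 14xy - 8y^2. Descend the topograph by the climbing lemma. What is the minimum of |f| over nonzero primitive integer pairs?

translate: b→-6 (≡14 mod 20), so (10,14,8)→(10,-6,4)
flip: (10,-6,4)→(4,6,10)
translate: b→-2 (≡6 mod 8), so (4,6,10)→(4,-2,8)
reduced (well bottom): (4,-2,8) with a≤c, −a<b≤a
well minimum |f| = |-4| = 4 (negative-definite)

4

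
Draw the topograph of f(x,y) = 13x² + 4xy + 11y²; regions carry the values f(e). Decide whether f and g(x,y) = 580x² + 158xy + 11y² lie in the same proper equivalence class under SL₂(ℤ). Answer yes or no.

D₁ = -556, D₂ = -556
f: flip: (13,4,11)→(11,-4,13)
f: reduced (well bottom): (11,-4,13) with a≤c, −a<b≤a
g: flip: (580,158,11)→(11,-158,580)
g: translate: b→-4 (≡-158 mod 22), so (11,-158,580)→(11,-4,13)
g: reduced (well bottom): (11,-4,13) with a≤c, −a<b≤a
reduced forms (11, -4, 13) vs (11, -4, 13) ⇒ equivalent

yes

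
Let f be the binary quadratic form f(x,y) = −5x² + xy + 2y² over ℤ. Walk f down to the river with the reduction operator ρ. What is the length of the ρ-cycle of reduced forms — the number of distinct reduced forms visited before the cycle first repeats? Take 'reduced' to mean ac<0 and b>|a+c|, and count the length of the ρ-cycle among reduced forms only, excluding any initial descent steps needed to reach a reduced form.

D = 41, ⌊√D⌋ = 6
descent: ρ → (2,3,-4)  [lands on river]
river: ρ → (-4,5,1)
river: ρ → (1,5,-4)
river: ρ → (-4,3,2)
river: ρ → (2,5,-2)
river: ρ → (-2,3,4)
river: ρ → (4,5,-1)
river: ρ → (-1,5,4)
river: ρ → (4,3,-2)
river: ρ → (-2,5,2)
ρ-cycle length = 10 (tail of 1 descent step not counted)

10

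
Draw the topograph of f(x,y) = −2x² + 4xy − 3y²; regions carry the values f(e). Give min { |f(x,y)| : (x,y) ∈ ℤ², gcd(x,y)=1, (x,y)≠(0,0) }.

translate: b→0 (≡-4 mod 4), so (2,-4,3)→(2,0,1)
flip: (2,0,1)→(1,0,2)
reduced (well bottom): (1,0,2) with a≤c, −a<b≤a
well minimum |f| = |-1| = 1 (negative-definite)

1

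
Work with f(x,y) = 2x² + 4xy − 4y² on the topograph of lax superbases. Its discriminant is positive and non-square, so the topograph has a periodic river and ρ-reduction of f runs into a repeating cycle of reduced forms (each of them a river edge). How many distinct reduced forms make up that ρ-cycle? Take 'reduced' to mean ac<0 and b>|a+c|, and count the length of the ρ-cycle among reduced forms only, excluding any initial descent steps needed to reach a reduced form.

D = 48, ⌊√D⌋ = 6
river: ρ → (-4,4,2)
river: ρ → (2,4,-4)
ρ-cycle length = 2 (tail of 0 descent steps not counted)

2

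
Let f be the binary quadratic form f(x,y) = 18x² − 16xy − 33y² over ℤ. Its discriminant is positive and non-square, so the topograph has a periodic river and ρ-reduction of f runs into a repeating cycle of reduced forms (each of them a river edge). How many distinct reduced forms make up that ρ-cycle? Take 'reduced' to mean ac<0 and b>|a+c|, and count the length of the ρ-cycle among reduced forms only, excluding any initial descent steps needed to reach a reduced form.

D = 2632, ⌊√D⌋ = 51
descent: ρ → (-33,16,18)  [lands on river]
river: ρ → (18,20,-31)
river: ρ → (-31,42,7)
river: ρ → (7,42,-31)
river: ρ → (-31,20,18)
river: ρ → (18,16,-33)
river: ρ → (-33,50,1)
river: ρ → (1,50,-33)
ρ-cycle length = 8 (tail of 1 descent step not counted)

8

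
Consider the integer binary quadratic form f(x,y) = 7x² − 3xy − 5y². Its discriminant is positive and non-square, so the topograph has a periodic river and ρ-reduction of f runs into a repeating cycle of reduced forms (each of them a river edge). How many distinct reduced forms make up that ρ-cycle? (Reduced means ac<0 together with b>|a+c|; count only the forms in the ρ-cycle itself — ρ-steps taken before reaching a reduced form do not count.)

D = 149, ⌊√D⌋ = 12
descent: ρ → (-5,3,7)  [lands on river]
river: ρ → (7,11,-1)
river: ρ → (-1,11,7)
river: ρ → (7,3,-5)
river: ρ → (-5,7,5)
river: ρ → (5,3,-7)
river: ρ → (-7,11,1)
river: ρ → (1,11,-7)
river: ρ → (-7,3,5)
river: ρ → (5,7,-5)
ρ-cycle length = 10 (tail of 1 descent step not counted)

10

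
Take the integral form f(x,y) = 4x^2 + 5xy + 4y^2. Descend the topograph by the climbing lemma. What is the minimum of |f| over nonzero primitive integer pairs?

translate: b→-3 (≡5 mod 8), so (4,5,4)→(4,-3,3)
flip: (4,-3,3)→(3,3,4)
reduced (well bottom): (3,3,4) with a≤c, −a<b≤a
well minimum = a = 3

3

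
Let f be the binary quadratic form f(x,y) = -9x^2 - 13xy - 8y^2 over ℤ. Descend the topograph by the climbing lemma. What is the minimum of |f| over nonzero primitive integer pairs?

translate: b→-5 (≡13 mod 18), so (9,13,8)→(9,-5,4)
flip: (9,-5,4)→(4,5,9)
translate: b→-3 (≡5 mod 8), so (4,5,9)→(4,-3,8)
reduced (well bottom): (4,-3,8) with a≤c, −a<b≤a
well minimum |f| = |-4| = 4 (negative-definite)

4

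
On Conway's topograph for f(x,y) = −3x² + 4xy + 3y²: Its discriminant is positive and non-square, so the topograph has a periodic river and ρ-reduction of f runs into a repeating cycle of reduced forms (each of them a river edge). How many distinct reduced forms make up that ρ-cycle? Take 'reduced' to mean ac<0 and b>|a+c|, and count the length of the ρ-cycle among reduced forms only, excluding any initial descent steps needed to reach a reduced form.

D = 52, ⌊√D⌋ = 7
river: ρ → (3,2,-4)
river: ρ → (-4,6,1)
river: ρ → (1,6,-4)
river: ρ → (-4,2,3)
river: ρ → (3,4,-3)
river: ρ → (-3,2,4)
river: ρ → (4,6,-1)
river: ρ → (-1,6,4)
river: ρ → (4,2,-3)
river: ρ → (-3,4,3)
ρ-cycle length = 10 (tail of 0 descent steps not counted)

10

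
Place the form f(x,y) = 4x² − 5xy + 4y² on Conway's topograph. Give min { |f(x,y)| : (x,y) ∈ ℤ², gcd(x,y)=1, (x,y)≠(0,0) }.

translate: b→3 (≡-5 mod 8), so (4,-5,4)→(4,3,3)
flip: (4,3,3)→(3,-3,4)
translate: b→3 (≡-3 mod 6), so (3,-3,4)→(3,3,4)
reduced (well bottom): (3,3,4) with a≤c, −a<b≤a
well minimum = a = 3

3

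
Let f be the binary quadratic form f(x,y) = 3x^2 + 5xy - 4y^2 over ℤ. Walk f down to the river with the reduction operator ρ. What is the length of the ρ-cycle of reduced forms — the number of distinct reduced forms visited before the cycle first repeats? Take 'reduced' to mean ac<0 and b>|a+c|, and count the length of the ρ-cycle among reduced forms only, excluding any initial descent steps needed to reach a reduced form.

D = 73, ⌊√D⌋ = 8
river: ρ → (-4,3,4)
river: ρ → (4,5,-3)
river: ρ → (-3,7,2)
river: ρ → (2,5,-6)
river: ρ → (-6,7,1)
river: ρ → (1,7,-6)
river: ρ → (-6,5,2)
river: ρ → (2,7,-3)
river: ρ → (-3,5,4)
river: ρ → (4,3,-4)
river: ρ → (-4,5,3)
river: ρ → (3,7,-2)
river: ρ → (-2,5,6)
river: ρ → (6,7,-1)
river: ρ → (-1,7,6)
river: ρ → (6,5,-2)
river: ρ → (-2,7,3)
river: ρ → (3,5,-4)
ρ-cycle length = 18 (tail of 0 descent steps not counted)

18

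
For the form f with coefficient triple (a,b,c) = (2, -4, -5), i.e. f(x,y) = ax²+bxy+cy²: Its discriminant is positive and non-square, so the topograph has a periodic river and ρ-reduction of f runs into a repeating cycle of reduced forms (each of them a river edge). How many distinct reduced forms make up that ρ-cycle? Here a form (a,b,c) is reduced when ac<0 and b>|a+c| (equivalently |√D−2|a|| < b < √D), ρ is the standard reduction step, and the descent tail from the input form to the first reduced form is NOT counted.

D = 56, ⌊√D⌋ = 7
descent: ρ → (-5,4,2)  [lands on river]
river: ρ → (2,4,-5)
river: ρ → (-5,6,1)
river: ρ → (1,6,-5)
ρ-cycle length = 4 (tail of 1 descent step not counted)

4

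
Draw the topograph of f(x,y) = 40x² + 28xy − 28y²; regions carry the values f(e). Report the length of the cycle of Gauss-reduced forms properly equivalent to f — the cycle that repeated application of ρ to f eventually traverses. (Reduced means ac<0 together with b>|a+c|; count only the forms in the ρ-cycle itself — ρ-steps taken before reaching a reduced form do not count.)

D = 5264, ⌊√D⌋ = 72
river: ρ → (-28,28,40)
river: ρ → (40,52,-16)
river: ρ → (-16,44,52)
river: ρ → (52,60,-8)
river: ρ → (-8,68,20)
river: ρ → (20,52,-32)
river: ρ → (-32,12,40)
river: ρ → (40,68,-4)
river: ρ → (-4,68,40)
river: ρ → (40,12,-32)
river: ρ → (-32,52,20)
river: ρ → (20,68,-8)
river: ρ → (-8,60,52)
river: ρ → (52,44,-16)
river: ρ → (-16,52,40)
river: ρ → (40,28,-28)
ρ-cycle length = 16 (tail of 0 descent steps not counted)

16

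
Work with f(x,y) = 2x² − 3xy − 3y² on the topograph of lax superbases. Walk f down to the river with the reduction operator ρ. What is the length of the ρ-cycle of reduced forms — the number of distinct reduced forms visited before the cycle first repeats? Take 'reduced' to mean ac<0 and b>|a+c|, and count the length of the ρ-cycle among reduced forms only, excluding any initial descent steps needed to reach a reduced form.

D = 33, ⌊√D⌋ = 5
descent: ρ → (-3,3,2)  [lands on river]
river: ρ → (2,5,-1)
river: ρ → (-1,5,2)
river: ρ → (2,3,-3)
ρ-cycle length = 4 (tail of 1 descent step not counted)

4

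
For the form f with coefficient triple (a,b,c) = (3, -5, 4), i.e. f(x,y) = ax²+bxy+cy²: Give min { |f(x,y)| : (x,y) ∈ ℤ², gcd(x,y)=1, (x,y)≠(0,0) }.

translate: b→1 (≡-5 mod 6), so (3,-5,4)→(3,1,2)
flip: (3,1,2)→(2,-1,3)
reduced (well bottom): (2,-1,3) with a≤c, −a<b≤a
well minimum = a = 2

2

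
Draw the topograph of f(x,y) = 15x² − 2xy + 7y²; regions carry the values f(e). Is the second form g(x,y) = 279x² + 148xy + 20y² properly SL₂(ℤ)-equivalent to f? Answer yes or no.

D₁ = -416, D₂ = -416
f: flip: (15,-2,7)→(7,2,15)
f: reduced (well bottom): (7,2,15) with a≤c, −a<b≤a
g: flip: (279,148,20)→(20,-148,279)
g: translate: b→12 (≡-148 mod 40), so (20,-148,279)→(20,12,7)
g: flip: (20,12,7)→(7,-12,20)
g: translate: b→2 (≡-12 mod 14), so (7,-12,20)→(7,2,15)
g: reduced (well bottom): (7,2,15) with a≤c, −a<b≤a
reduced forms (7, 2, 15) vs (7, 2, 15) ⇒ equivalent

yes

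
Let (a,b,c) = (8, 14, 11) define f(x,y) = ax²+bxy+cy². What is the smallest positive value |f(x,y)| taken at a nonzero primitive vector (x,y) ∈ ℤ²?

translate: b→-2 (≡14 mod 16), so (8,14,11)→(8,-2,5)
flip: (8,-2,5)→(5,2,8)
reduced (well bottom): (5,2,8) with a≤c, −a<b≤a
well minimum = a = 5

5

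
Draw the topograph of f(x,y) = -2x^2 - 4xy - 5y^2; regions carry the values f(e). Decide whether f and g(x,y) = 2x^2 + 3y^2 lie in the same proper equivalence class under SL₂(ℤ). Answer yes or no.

D₁ = -24, D₂ = -24
f is negative-definite; reduce −f:
−f: translate: b→0 (≡4 mod 4), so (2,4,5)→(2,0,3)
−f: reduced (well bottom): (2,0,3) with a≤c, −a<b≤a
flip sign back: reduced form of f is (-2,0,-3)
g: reduced (well bottom): (2,0,3) with a≤c, −a<b≤a
reduced forms (-2, 0, -3) vs (2, 0, 3) ⇒ inequivalent

no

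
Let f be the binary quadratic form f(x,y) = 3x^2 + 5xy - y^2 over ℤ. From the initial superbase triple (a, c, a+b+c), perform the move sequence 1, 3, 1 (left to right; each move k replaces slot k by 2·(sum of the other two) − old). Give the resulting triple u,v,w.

start (3,-1,7) = (f(1,0),f(0,1),f(1,1))
replace slot 1: 2·((-1)+7) − 3 = 9 → (9,-1,7)
replace slot 3: 2·(9+(-1)) − 7 = 9 → (9,-1,9)
replace slot 1: 2·((-1)+9) − 9 = 7 → (7,-1,9)

7,-1,9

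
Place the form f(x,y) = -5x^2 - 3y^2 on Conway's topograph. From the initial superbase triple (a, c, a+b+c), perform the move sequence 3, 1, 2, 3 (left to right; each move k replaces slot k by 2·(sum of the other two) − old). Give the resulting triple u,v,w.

start (-5,-3,-8) = (f(1,0),f(0,1),f(1,1))
replace slot 3: 2·((-5)+(-3)) − (-8) = -8 → (-5,-3,-8)
replace slot 1: 2·((-3)+(-8)) − (-5) = -17 → (-17,-3,-8)
replace slot 2: 2·((-17)+(-8)) − (-3) = -47 → (-17,-47,-8)
replace slot 3: 2·((-17)+(-47)) − (-8) = -120 → (-17,-47,-120)

-17,-47,-120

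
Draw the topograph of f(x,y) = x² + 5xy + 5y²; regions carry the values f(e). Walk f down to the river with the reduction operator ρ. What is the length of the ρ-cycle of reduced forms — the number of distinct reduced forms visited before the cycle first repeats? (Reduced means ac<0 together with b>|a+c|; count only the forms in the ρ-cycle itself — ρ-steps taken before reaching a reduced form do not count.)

D = 5, ⌊√D⌋ = 2
descent: ρ → (5,5,1)
descent: ρ → (1,1,-1)  [lands on river]
river: ρ → (-1,1,1)
ρ-cycle length = 2 (tail of 2 descent steps not counted)

2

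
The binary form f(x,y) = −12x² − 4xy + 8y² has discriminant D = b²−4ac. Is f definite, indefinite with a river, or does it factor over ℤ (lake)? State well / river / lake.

D = b²−4ac = (-4)² − 4·(-12)·8 = 400
D = 20² is a perfect square ⇒ form factors over ℤ ⇒ lakes

lake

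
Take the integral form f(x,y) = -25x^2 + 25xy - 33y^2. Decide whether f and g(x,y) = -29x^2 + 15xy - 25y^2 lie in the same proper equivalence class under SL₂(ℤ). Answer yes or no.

D₁ = -2675, D₂ = -2675
f is negative-definite; reduce −f:
−f: translate: b→25 (≡-25 mod 50), so (25,-25,33)→(25,25,33)
−f: reduced (well bottom): (25,25,33) with a≤c, −a<b≤a
flip sign back: reduced form of f is (-25,-25,-33)
g is negative-definite; reduce −g:
−g: flip: (29,-15,25)→(25,15,29)
−g: reduced (well bottom): (25,15,29) with a≤c, −a<b≤a
flip sign back: reduced form of g is (-25,-15,-29)
reduced forms (-25, -25, -33) vs (-25, -15, -29) ⇒ inequivalent

no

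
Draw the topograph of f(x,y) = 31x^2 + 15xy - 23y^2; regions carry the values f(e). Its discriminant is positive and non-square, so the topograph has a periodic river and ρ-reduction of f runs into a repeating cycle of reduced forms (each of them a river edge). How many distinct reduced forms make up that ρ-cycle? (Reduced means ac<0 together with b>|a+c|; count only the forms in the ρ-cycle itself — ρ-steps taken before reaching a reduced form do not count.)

D = 3077, ⌊√D⌋ = 55
river: ρ → (-23,31,23)
river: ρ → (23,15,-31)
river: ρ → (-31,47,7)
river: ρ → (7,51,-17)
river: ρ → (-17,51,7)
river: ρ → (7,47,-31)
river: ρ → (-31,15,23)
river: ρ → (23,31,-23)
river: ρ → (-23,15,31)
river: ρ → (31,47,-7)
river: ρ → (-7,51,17)
river: ρ → (17,51,-7)
river: ρ → (-7,47,31)
river: ρ → (31,15,-23)
ρ-cycle length = 14 (tail of 0 descent steps not counted)

14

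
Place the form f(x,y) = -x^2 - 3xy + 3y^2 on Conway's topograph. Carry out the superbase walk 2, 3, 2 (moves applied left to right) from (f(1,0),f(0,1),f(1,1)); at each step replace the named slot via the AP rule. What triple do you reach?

start (-1,3,-1) = (f(1,0),f(0,1),f(1,1))
replace slot 2: 2·((-1)+(-1)) − 3 = -7 → (-1,-7,-1)
replace slot 3: 2·((-1)+(-7)) − (-1) = -15 → (-1,-7,-15)
replace slot 2: 2·((-1)+(-15)) − (-7) = -25 → (-1,-25,-15)

-1,-25,-15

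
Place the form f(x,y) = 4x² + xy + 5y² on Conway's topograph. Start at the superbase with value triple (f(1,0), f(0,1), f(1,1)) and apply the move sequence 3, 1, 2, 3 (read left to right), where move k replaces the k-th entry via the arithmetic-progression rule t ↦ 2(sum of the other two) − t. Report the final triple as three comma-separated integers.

start (4,5,10) = (f(1,0),f(0,1),f(1,1))
replace slot 3: 2·(4+5) − 10 = 8 → (4,5,8)
replace slot 1: 2·(5+8) − 4 = 22 → (22,5,8)
replace slot 2: 2·(22+8) − 5 = 55 → (22,55,8)
replace slot 3: 2·(22+55) − 8 = 146 → (22,55,146)

22,55,146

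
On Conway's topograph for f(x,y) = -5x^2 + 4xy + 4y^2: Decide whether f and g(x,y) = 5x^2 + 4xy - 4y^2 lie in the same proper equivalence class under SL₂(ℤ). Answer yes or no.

D₁ = 96, D₂ = 96
river cycle of f (length 4): (4, 4, -5), (-5, 6, 3), (3, 6, -5), (-5, 4, 4)
river cycle of g (length 4): (-4, 4, 5), (5, 6, -3), (-3, 6, 5), (5, 4, -4)
cycles differ ⇒ inequivalent

no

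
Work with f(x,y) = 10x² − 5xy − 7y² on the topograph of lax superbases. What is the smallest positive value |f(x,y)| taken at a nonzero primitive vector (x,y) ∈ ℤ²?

descent: ρ → (-7,5,10)  [lands on river]
river: ρ → (10,15,-2)
river: ρ → (-2,17,2)
river: ρ → (2,15,-10)
river: ρ → (-10,5,7)
river: ρ → (7,9,-8)
river: ρ → (-8,7,8)
river: ρ → (8,9,-7)
closes: descent 1, river 8
min |a| on river = 2

2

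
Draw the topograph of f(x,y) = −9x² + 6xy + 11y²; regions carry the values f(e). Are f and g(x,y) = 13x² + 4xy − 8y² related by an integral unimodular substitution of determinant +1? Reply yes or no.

D₁ = 432, D₂ = 432
river cycle of f (length 8): (11, 16, -4), (-4, 16, 11), (11, 6, -9), (-9, 12, 8), (8, 20, -1), (-1, 20, 8), (8, 12, -9), (-9, 6, 11)
river cycle of g (length 8): (-8, 12, 9), (9, 6, -11), (-11, 16, 4), (4, 16, -11), (-11, 6, 9), (9, 12, -8), (-8, 20, 1), (1, 20, -8)
cycles differ ⇒ inequivalent

no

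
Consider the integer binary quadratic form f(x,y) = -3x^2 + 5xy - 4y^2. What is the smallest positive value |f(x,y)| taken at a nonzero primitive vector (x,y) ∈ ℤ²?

translate: b→1 (≡-5 mod 6), so (3,-5,4)→(3,1,2)
flip: (3,1,2)→(2,-1,3)
reduced (well bottom): (2,-1,3) with a≤c, −a<b≤a
well minimum |f| = |-2| = 2 (negative-definite)

2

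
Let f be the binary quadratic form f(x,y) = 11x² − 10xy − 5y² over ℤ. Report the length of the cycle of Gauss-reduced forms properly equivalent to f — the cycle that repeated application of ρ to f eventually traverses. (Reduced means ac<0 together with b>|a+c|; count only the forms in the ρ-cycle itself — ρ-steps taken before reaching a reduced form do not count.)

D = 320, ⌊√D⌋ = 17
descent: ρ → (-5,10,11)  [lands on river]
river: ρ → (11,12,-4)
river: ρ → (-4,12,11)
river: ρ → (11,10,-5)
ρ-cycle length = 4 (tail of 1 descent step not counted)

4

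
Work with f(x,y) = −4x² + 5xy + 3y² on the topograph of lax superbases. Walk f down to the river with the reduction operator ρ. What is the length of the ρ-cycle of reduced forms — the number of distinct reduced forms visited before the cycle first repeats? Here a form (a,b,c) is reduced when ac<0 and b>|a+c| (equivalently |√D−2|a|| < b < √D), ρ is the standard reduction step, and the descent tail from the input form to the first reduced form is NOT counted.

D = 73, ⌊√D⌋ = 8
river: ρ → (3,7,-2)
river: ρ → (-2,5,6)
river: ρ → (6,7,-1)
river: ρ → (-1,7,6)
river: ρ → (6,5,-2)
river: ρ → (-2,7,3)
river: ρ → (3,5,-4)
river: ρ → (-4,3,4)
river: ρ → (4,5,-3)
river: ρ → (-3,7,2)
river: ρ → (2,5,-6)
river: ρ → (-6,7,1)
river: ρ → (1,7,-6)
river: ρ → (-6,5,2)
river: ρ → (2,7,-3)
river: ρ → (-3,5,4)
river: ρ → (4,3,-4)
river: ρ → (-4,5,3)
ρ-cycle length = 18 (tail of 0 descent steps not counted)

18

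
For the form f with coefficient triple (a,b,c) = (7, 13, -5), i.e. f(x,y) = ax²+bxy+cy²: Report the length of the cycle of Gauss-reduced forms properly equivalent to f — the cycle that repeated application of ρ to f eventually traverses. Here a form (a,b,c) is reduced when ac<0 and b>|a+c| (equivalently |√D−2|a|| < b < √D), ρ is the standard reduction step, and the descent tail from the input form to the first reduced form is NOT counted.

D = 309, ⌊√D⌋ = 17
river: ρ → (-5,17,1)
river: ρ → (1,17,-5)
river: ρ → (-5,13,7)
river: ρ → (7,15,-3)
river: ρ → (-3,15,7)
river: ρ → (7,13,-5)
ρ-cycle length = 6 (tail of 0 descent steps not counted)

6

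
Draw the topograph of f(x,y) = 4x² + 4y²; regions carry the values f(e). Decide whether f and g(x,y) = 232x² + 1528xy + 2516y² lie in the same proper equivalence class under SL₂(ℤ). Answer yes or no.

D₁ = -64, D₂ = -64
f: reduced (well bottom): (4,0,4) with a≤c, −a<b≤a
g: translate: b→136 (≡1528 mod 464), so (232,1528,2516)→(232,136,20)
g: flip: (232,136,20)→(20,-136,232)
g: translate: b→-16 (≡-136 mod 40), so (20,-136,232)→(20,-16,4)
g: flip: (20,-16,4)→(4,16,20)
g: translate: b→0 (≡16 mod 8), so (4,16,20)→(4,0,4)
g: reduced (well bottom): (4,0,4) with a≤c, −a<b≤a
reduced forms (4, 0, 4) vs (4, 0, 4) ⇒ equivalent

yes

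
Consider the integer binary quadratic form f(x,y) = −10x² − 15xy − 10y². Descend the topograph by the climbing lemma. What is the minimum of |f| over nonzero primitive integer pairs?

translate: b→-5 (≡15 mod 20), so (10,15,10)→(10,-5,5)
flip: (10,-5,5)→(5,5,10)
reduced (well bottom): (5,5,10) with a≤c, −a<b≤a
well minimum |f| = |-5| = 5 (negative-definite)

5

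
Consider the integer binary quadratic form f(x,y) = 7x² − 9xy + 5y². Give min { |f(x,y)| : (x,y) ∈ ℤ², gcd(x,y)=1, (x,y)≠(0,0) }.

translate: b→5 (≡-9 mod 14), so (7,-9,5)→(7,5,3)
flip: (7,5,3)→(3,-5,7)
translate: b→1 (≡-5 mod 6), so (3,-5,7)→(3,1,5)
reduced (well bottom): (3,1,5) with a≤c, −a<b≤a
well minimum = a = 3

3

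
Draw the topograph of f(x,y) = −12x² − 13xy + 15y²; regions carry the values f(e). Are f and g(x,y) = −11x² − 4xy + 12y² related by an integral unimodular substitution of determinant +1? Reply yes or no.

D₁ = 889, D₂ = 544
discriminants differ ⇒ not SL₂(ℤ)-equivalent

no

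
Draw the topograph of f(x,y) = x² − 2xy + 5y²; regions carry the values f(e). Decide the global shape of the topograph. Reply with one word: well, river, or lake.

D = b²−4ac = (-2)² − 4·1·5 = -16
D < 0 ⇒ definite ⇒ every region one sign ⇒ single well

well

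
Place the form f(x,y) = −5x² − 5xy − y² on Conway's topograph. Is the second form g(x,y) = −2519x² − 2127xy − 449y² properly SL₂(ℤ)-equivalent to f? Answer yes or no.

D₁ = 5, D₂ = 5
river cycle of f (length 2): (-1, 1, 1), (1, 1, -1)
river cycle of g (length 2): (-1, 1, 1), (1, 1, -1)
cycles coincide ⇒ equivalent

yes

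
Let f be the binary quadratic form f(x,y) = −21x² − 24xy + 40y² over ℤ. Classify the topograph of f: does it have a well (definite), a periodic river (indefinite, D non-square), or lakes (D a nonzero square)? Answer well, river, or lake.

D = b²−4ac = (-24)² − 4·(-21)·40 = 3936
D > 0 non-square ⇒ indefinite ⇒ periodic river

river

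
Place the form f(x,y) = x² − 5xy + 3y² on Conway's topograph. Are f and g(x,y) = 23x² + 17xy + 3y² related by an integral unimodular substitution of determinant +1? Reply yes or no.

D₁ = 13, D₂ = 13
river cycle of f (length 2): (-1, 3, 1), (1, 3, -1)
river cycle of g (length 2): (-1, 3, 1), (1, 3, -1)
cycles coincide ⇒ equivalent

yes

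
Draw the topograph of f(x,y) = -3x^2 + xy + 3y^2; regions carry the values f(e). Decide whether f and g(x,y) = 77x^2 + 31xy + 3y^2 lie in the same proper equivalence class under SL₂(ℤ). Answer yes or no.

D₁ = 37, D₂ = 37
river cycle of f (length 6): (3, 5, -1), (-1, 5, 3), (3, 1, -3), (-3, 5, 1), (1, 5, -3), (-3, 1, 3)
river cycle of g (length 6): (3, 5, -1), (-1, 5, 3), (3, 1, -3), (-3, 5, 1), (1, 5, -3), (-3, 1, 3)
cycles coincide ⇒ equivalent

yes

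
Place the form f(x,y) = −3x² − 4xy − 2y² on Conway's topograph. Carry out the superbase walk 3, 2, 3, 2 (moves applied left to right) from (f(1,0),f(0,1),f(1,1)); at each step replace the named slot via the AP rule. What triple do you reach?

start (-3,-2,-9) = (f(1,0),f(0,1),f(1,1))
replace slot 3: 2·((-3)+(-2)) − (-9) = -1 → (-3,-2,-1)
replace slot 2: 2·((-3)+(-1)) − (-2) = -6 → (-3,-6,-1)
replace slot 3: 2·((-3)+(-6)) − (-1) = -17 → (-3,-6,-17)
replace slot 2: 2·((-3)+(-17)) − (-6) = -34 → (-3,-34,-17)

-3,-34,-17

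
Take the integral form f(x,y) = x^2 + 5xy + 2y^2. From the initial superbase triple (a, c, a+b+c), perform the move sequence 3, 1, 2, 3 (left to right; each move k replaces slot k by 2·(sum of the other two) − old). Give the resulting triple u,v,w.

start (1,2,8) = (f(1,0),f(0,1),f(1,1))
replace slot 3: 2·(1+2) − 8 = -2 → (1,2,-2)
replace slot 1: 2·(2+(-2)) − 1 = -1 → (-1,2,-2)
replace slot 2: 2·((-1)+(-2)) − 2 = -8 → (-1,-8,-2)
replace slot 3: 2·((-1)+(-8)) − (-2) = -16 → (-1,-8,-16)

-1,-8,-16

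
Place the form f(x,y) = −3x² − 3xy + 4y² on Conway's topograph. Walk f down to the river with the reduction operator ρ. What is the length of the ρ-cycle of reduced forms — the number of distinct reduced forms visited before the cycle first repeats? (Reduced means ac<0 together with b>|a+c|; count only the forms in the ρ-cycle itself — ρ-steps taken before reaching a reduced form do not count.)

D = 57, ⌊√D⌋ = 7
descent: ρ → (4,3,-3)  [lands on river]
river: ρ → (-3,3,4)
river: ρ → (4,5,-2)
river: ρ → (-2,7,1)
river: ρ → (1,7,-2)
river: ρ → (-2,5,4)
ρ-cycle length = 6 (tail of 1 descent step not counted)

6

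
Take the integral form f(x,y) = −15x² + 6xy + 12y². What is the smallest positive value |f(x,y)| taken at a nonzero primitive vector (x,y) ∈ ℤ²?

river: ρ → (12,18,-9)
river: ρ → (-9,18,12)
river: ρ → (12,6,-15)
river: ρ → (-15,24,3)
river: ρ → (3,24,-15)
river: ρ → (-15,6,12)
closes: descent 0, river 6
min |a| on river = 3

3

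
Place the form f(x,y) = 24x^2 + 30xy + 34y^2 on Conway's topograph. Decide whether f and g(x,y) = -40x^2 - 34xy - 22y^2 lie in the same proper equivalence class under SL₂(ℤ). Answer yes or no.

D₁ = -2364, D₂ = -2364
f: translate: b→-18 (≡30 mod 48), so (24,30,34)→(24,-18,28)
f: reduced (well bottom): (24,-18,28) with a≤c, −a<b≤a
g is negative-definite; reduce −g:
−g: flip: (40,34,22)→(22,-34,40)
−g: translate: b→10 (≡-34 mod 44), so (22,-34,40)→(22,10,28)
−g: reduced (well bottom): (22,10,28) with a≤c, −a<b≤a
flip sign back: reduced form of g is (-22,-10,-28)
reduced forms (24, -18, 28) vs (-22, -10, -28) ⇒ inequivalent

no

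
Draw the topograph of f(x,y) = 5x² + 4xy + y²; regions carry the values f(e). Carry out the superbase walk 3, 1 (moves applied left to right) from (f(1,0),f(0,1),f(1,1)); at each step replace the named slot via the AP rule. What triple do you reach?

start (5,1,10) = (f(1,0),f(0,1),f(1,1))
replace slot 3: 2·(5+1) − 10 = 2 → (5,1,2)
replace slot 1: 2·(1+2) − 5 = 1 → (1,1,2)

1,1,2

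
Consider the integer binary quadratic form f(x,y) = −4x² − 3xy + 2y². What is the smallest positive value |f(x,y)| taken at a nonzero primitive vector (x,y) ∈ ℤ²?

descent: ρ → (2,3,-4)  [lands on river]
river: ρ → (-4,5,1)
river: ρ → (1,5,-4)
river: ρ → (-4,3,2)
river: ρ → (2,5,-2)
river: ρ → (-2,3,4)
river: ρ → (4,5,-1)
river: ρ → (-1,5,4)
river: ρ → (4,3,-2)
river: ρ → (-2,5,2)
closes: descent 1, river 10
min |a| on river = 1

1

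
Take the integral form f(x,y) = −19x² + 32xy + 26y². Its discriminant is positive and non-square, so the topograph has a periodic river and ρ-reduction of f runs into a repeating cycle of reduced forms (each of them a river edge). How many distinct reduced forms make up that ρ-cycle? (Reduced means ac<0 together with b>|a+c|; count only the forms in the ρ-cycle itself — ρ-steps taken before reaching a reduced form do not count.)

D = 3000, ⌊√D⌋ = 54
river: ρ → (26,20,-25)
river: ρ → (-25,30,21)
river: ρ → (21,54,-1)
river: ρ → (-1,54,21)
river: ρ → (21,30,-25)
river: ρ → (-25,20,26)
river: ρ → (26,32,-19)
river: ρ → (-19,44,14)
river: ρ → (14,40,-25)
river: ρ → (-25,10,29)
river: ρ → (29,48,-6)
river: ρ → (-6,48,29)
river: ρ → (29,10,-25)
river: ρ → (-25,40,14)
river: ρ → (14,44,-19)
river: ρ → (-19,32,26)
ρ-cycle length = 16 (tail of 0 descent steps not counted)

16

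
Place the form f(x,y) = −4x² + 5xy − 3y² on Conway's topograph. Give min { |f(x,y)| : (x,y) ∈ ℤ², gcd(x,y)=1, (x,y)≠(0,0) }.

translate: b→3 (≡-5 mod 8), so (4,-5,3)→(4,3,2)
flip: (4,3,2)→(2,-3,4)
translate: b→1 (≡-3 mod 4), so (2,-3,4)→(2,1,3)
reduced (well bottom): (2,1,3) with a≤c, −a<b≤a
well minimum |f| = |-2| = 2 (negative-definite)

2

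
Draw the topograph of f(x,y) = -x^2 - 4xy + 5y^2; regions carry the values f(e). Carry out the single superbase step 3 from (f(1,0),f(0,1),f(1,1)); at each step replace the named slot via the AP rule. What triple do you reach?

start (-1,5,0) = (f(1,0),f(0,1),f(1,1))
replace slot 3: 2·((-1)+5) − 0 = 8 → (-1,5,8)

-1,5,8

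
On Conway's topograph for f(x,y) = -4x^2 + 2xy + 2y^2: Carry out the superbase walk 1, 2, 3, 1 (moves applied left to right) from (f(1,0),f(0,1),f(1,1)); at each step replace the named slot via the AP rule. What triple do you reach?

start (-4,2,0) = (f(1,0),f(0,1),f(1,1))
replace slot 1: 2·(2+0) − (-4) = 8 → (8,2,0)
replace slot 2: 2·(8+0) − 2 = 14 → (8,14,0)
replace slot 3: 2·(8+14) − 0 = 44 → (8,14,44)
replace slot 1: 2·(14+44) − 8 = 108 → (108,14,44)

108,14,44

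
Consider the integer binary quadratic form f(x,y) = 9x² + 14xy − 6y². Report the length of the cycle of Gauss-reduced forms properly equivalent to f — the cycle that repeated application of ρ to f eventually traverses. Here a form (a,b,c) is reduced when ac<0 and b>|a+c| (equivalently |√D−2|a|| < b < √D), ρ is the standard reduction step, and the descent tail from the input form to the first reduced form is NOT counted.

D = 412, ⌊√D⌋ = 20
river: ρ → (-6,10,13)
river: ρ → (13,16,-3)
river: ρ → (-3,20,1)
river: ρ → (1,20,-3)
river: ρ → (-3,16,13)
river: ρ → (13,10,-6)
river: ρ → (-6,14,9)
river: ρ → (9,4,-11)
river: ρ → (-11,18,2)
river: ρ → (2,18,-11)
river: ρ → (-11,4,9)
river: ρ → (9,14,-6)
ρ-cycle length = 12 (tail of 0 descent steps not counted)

12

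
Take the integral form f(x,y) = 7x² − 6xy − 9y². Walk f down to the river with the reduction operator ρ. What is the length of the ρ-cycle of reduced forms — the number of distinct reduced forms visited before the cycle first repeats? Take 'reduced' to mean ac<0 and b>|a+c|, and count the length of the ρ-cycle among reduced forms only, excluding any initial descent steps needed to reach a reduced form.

D = 288, ⌊√D⌋ = 16
descent: ρ → (-9,6,7)  [lands on river]
river: ρ → (7,8,-8)
river: ρ → (-8,8,7)
river: ρ → (7,6,-9)
river: ρ → (-9,12,4)
river: ρ → (4,12,-9)
ρ-cycle length = 6 (tail of 1 descent step not counted)

6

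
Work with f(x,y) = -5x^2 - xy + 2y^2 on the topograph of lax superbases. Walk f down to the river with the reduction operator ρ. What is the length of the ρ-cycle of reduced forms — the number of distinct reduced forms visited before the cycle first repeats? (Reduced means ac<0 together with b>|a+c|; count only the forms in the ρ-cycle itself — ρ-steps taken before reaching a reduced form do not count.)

D = 41, ⌊√D⌋ = 6
descent: ρ → (2,5,-2)  [lands on river]
river: ρ → (-2,3,4)
river: ρ → (4,5,-1)
river: ρ → (-1,5,4)
river: ρ → (4,3,-2)
river: ρ → (-2,5,2)
river: ρ → (2,3,-4)
river: ρ → (-4,5,1)
river: ρ → (1,5,-4)
river: ρ → (-4,3,2)
ρ-cycle length = 10 (tail of 1 descent step not counted)

10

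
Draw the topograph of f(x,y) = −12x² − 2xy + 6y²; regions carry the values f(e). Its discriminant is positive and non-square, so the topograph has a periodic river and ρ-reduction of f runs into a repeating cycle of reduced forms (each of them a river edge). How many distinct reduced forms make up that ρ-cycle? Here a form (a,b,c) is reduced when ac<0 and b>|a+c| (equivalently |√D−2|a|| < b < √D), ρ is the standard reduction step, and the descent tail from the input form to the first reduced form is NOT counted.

D = 292, ⌊√D⌋ = 17
descent: ρ → (6,14,-4)  [lands on river]
river: ρ → (-4,10,12)
river: ρ → (12,14,-2)
river: ρ → (-2,14,12)
river: ρ → (12,10,-4)
river: ρ → (-4,14,6)
river: ρ → (6,10,-8)
river: ρ → (-8,6,8)
river: ρ → (8,10,-6)
river: ρ → (-6,14,4)
river: ρ → (4,10,-12)
river: ρ → (-12,14,2)
river: ρ → (2,14,-12)
river: ρ → (-12,10,4)
river: ρ → (4,14,-6)
river: ρ → (-6,10,8)
river: ρ → (8,6,-8)
river: ρ → (-8,10,6)
ρ-cycle length = 18 (tail of 1 descent step not counted)

18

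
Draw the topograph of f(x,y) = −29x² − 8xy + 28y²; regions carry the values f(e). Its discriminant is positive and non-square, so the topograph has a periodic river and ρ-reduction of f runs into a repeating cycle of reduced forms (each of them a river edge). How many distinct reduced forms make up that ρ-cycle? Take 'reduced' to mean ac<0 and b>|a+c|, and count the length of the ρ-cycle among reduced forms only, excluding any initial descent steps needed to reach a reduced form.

D = 3312, ⌊√D⌋ = 57
descent: ρ → (28,8,-29)  [lands on river]
river: ρ → (-29,50,7)
river: ρ → (7,48,-36)
river: ρ → (-36,24,19)
river: ρ → (19,52,-8)
river: ρ → (-8,44,43)
river: ρ → (43,42,-9)
river: ρ → (-9,48,28)
ρ-cycle length = 8 (tail of 1 descent step not counted)

8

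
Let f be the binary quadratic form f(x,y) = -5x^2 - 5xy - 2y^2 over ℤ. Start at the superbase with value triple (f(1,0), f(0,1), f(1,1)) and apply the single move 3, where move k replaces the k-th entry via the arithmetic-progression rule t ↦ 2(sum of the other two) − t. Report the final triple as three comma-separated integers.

start (-5,-2,-12) = (f(1,0),f(0,1),f(1,1))
replace slot 3: 2·((-5)+(-2)) − (-12) = -2 → (-5,-2,-2)

-5,-2,-2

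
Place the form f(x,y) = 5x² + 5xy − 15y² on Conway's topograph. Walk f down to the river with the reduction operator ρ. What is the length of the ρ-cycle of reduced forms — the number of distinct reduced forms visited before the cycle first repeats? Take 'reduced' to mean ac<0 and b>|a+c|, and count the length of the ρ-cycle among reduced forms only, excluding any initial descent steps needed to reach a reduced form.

D = 325, ⌊√D⌋ = 18
descent: ρ → (-15,-5,5)
descent: ρ → (5,15,-5)  [lands on river]
river: ρ → (-5,15,5)
ρ-cycle length = 2 (tail of 2 descent steps not counted)

2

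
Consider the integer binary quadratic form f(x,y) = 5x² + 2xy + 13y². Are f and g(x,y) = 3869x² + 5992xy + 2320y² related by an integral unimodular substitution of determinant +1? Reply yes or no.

D₁ = -256, D₂ = -256
f: reduced (well bottom): (5,2,13) with a≤c, −a<b≤a
g: translate: b→-1746 (≡5992 mod 7738), so (3869,5992,2320)→(3869,-1746,197)
g: flip: (3869,-1746,197)→(197,1746,3869)
g: translate: b→170 (≡1746 mod 394), so (197,1746,3869)→(197,170,37)
g: flip: (197,170,37)→(37,-170,197)
g: translate: b→-22 (≡-170 mod 74), so (37,-170,197)→(37,-22,5)
g: flip: (37,-22,5)→(5,22,37)
g: translate: b→2 (≡22 mod 10), so (5,22,37)→(5,2,13)
g: reduced (well bottom): (5,2,13) with a≤c, −a<b≤a
reduced forms (5, 2, 13) vs (5, 2, 13) ⇒ equivalent

yes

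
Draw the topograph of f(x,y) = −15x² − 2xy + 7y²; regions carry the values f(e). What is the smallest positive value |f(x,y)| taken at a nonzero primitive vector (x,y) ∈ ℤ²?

descent: ρ → (7,16,-6)  [lands on river]
river: ρ → (-6,20,1)
river: ρ → (1,20,-6)
river: ρ → (-6,16,7)
river: ρ → (7,12,-10)
river: ρ → (-10,8,9)
river: ρ → (9,10,-9)
river: ρ → (-9,8,10)
river: ρ → (10,12,-7)
river: ρ → (-7,16,6)
river: ρ → (6,20,-1)
river: ρ → (-1,20,6)
river: ρ → (6,16,-7)
river: ρ → (-7,12,10)
river: ρ → (10,8,-9)
river: ρ → (-9,10,9)
river: ρ → (9,8,-10)
river: ρ → (-10,12,7)
closes: descent 1, river 18
min |a| on river = 1

1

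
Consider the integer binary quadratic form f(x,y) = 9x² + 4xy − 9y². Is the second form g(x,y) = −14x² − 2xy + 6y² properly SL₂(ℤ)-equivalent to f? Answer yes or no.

D₁ = 340, D₂ = 340
river cycle of f (length 10): (-9, 14, 4), (4, 18, -1), (-1, 18, 4), (4, 14, -9), (-9, 4, 9), (9, 14, -4), (-4, 18, 1), (1, 18, -4), (-4, 14, 9), (9, 4, -9)
river cycle of g (length 6): (6, 14, -6), (-6, 10, 10), (10, 10, -6), (-6, 14, 6), (6, 10, -10), (-10, 10, 6)
cycles differ ⇒ inequivalent

no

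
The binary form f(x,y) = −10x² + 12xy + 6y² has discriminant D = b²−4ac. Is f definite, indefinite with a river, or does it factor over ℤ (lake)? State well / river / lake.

D = b²−4ac = 12² − 4·(-10)·6 = 384
D > 0 non-square ⇒ indefinite ⇒ periodic river

river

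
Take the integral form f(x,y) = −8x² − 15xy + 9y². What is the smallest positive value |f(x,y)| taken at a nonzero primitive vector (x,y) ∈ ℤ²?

descent: ρ → (9,15,-8)  [lands on river]
river: ρ → (-8,17,7)
river: ρ → (7,11,-14)
river: ρ → (-14,17,4)
river: ρ → (4,15,-18)
river: ρ → (-18,21,1)
river: ρ → (1,21,-18)
river: ρ → (-18,15,4)
river: ρ → (4,17,-14)
river: ρ → (-14,11,7)
river: ρ → (7,17,-8)
river: ρ → (-8,15,9)
river: ρ → (9,21,-2)
river: ρ → (-2,19,19)
river: ρ → (19,19,-2)
river: ρ → (-2,21,9)
closes: descent 1, river 16
min |a| on river = 1

1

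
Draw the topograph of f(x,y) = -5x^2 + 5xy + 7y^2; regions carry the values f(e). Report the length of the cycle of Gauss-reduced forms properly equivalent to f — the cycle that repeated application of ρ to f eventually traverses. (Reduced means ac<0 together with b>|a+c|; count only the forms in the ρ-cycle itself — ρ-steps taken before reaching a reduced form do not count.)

D = 165, ⌊√D⌋ = 12
river: ρ → (7,9,-3)
river: ρ → (-3,9,7)
river: ρ → (7,5,-5)
river: ρ → (-5,5,7)
ρ-cycle length = 4 (tail of 0 descent steps not counted)

4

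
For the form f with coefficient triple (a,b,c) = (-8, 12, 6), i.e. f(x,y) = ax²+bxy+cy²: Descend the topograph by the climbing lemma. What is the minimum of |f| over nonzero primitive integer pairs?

river: ρ → (6,12,-8)
river: ρ → (-8,4,10)
river: ρ → (10,16,-2)
river: ρ → (-2,16,10)
river: ρ → (10,4,-8)
river: ρ → (-8,12,6)
closes: descent 0, river 6
min |a| on river = 2

2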